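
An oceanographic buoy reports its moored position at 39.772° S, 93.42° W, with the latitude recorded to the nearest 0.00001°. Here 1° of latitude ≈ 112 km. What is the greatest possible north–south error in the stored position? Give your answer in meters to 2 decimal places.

0.56 meters

Rounding to 5 decimal places leaves the latitude within ±5e-06° of the true value.
So the N–S error is at most 5e-06 × 112000 = 0.56 m.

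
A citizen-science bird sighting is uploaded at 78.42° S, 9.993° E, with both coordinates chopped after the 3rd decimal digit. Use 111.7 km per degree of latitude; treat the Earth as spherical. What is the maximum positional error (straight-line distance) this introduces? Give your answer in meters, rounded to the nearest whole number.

Truncating at 3 decimal places can drop up to a full unit in the last place, so each coordinate may be off by as much as 0.001°.
North–south component: 0.001° × 111700 = 111.7 m.
Longitude error → 0.001 × 111700 × cos 78.42° = 0.001 × 111700 × 0.2007 ≈ 22.4222 m.
The two errors are perpendicular, so the maximum displacement is √(111.7² + 22.4222²) ≈ 113.928 m.

114 meters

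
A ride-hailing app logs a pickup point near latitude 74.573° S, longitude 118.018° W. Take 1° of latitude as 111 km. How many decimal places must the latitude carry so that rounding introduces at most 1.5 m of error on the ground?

5

One degree of latitude covers 111000 m.
N decimal places → at most half a unit in the last place, 0.5 × 10⁻ᴺ° = 111000/2 × 10⁻ᴺ m.
Setting 55500 × 10⁻ᴺ ≤ 1.5 gives 10ᴺ ≥ 3.7e+04, i.e. N ≥ 4.57.
N = 4 would give 5.55 m (too coarse); N = 5 gives 0.555 m ≤ 1.5 m.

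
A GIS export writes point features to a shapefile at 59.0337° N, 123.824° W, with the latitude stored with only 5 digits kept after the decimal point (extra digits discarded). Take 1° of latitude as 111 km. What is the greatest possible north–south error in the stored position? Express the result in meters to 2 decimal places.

1.11 meters

Truncating at 5 decimal places can drop up to a full unit in the last place, so the latitude may be off by as much as 1e-05°.
North–south distance: 1e-05° × 111000 m/° = 1.11 m.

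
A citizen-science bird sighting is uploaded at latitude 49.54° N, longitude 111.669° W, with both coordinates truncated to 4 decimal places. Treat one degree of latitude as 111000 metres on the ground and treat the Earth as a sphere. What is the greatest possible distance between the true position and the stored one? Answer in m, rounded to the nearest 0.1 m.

13.2 m

Truncating at 4 decimal places can drop up to a full unit in the last place, so each coordinate may be off by as much as 0.0001°.
N–S: 0.0001° × 111000 m/° = 11.1 m.
East–west component at 49.54°: 0.0001° × 111000 × cos 49.54° ≈ 0.0001 × 72029.8 ≈ 7.20298 m.
Combining orthogonally: (11.1² + 7.20298²)^½ ≈ 13.2323 m.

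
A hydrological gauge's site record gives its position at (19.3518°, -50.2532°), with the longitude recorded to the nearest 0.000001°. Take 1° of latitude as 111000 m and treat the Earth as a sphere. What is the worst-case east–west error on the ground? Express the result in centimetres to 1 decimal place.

Rounding to 6 decimal places leaves the longitude within ±5e-07° of the true value.
Parallels shrink by cos φ, so at 19.3518° a degree of longitude is 111000 × 0.9435 ≈ 104729 m.
East–west error: 5e-07° × 104729 m/° ≈ 0.0523643 m.
That is 0.0523643 m = 5.2364 cm.

5.2 centimetres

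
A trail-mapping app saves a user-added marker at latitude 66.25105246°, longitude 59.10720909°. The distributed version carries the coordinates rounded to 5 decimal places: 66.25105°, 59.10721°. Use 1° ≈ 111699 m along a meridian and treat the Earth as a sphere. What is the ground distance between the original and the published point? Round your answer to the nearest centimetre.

28 centimetres

Δlat = 66.25105246 − 66.25105 = +0.00000246°; Δlon = 59.10720909 − 59.10721 = -0.00000091°.
N–S: 0.00000246° × 111699 m/° = 0.27478 m.
East–west at this latitude: -0.00000091° × 111699 × cos 66.2511° ≈ -0.00000091 × 44984.5 = -0.0409359 m.
Distance: √(0.27478² + 0.0409359²) ≈ 0.277812 m.
That is 0.277812 m = 27.781 cm.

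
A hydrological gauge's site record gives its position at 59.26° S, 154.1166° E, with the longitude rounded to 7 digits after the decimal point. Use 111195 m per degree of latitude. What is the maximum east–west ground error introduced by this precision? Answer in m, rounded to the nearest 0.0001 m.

0.0028 m

Rounding to 7 decimal places leaves the longitude within ±5e-08° of the true value.
One degree of longitude at 59.26° is 111195 × cos 59.26° ≈ 111195 × 0.5111 = 56836.6 m.
Maximum E–W displacement: 5e-08 × 56836.6 = 0.00284183 m.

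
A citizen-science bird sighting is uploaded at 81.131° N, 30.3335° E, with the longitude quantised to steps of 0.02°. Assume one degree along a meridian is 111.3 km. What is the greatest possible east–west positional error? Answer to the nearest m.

With a 0.02° grid the true value lies within half a step, ±0.02°/2 = ±0.01°, of the stored one.
At latitude 81.131° a degree of longitude spans 111300 m × cos 81.131° = 111300 × 0.1542 ≈ 17159.8 m.
So at most 0.01° × 17159.8 ≈ 171.598 m east–west.

172 m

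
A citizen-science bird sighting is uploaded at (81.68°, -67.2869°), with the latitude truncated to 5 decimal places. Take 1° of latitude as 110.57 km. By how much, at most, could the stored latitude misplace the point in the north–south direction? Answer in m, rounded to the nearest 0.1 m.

1.1 m

Truncating at 5 decimal places can drop up to a full unit in the last place, so the latitude may be off by as much as 1e-05°.
Along the meridian that is 1e-05° × 110570 m/° = 1.1057 m.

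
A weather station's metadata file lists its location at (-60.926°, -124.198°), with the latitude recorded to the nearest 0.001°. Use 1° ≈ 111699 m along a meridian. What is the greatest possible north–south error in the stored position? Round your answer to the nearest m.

Rounding to 3 decimal places leaves the latitude within ±0.0005° of the true value.
So the N–S error is at most 0.0005 × 111699 = 55.8495 m.

56 m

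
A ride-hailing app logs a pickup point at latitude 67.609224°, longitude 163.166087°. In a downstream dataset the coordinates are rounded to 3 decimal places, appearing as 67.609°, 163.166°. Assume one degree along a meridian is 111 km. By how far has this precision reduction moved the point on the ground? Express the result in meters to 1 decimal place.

25.1 meters

Δlat = 67.609224 − 67.609 = +0.000224°; Δlon = 163.166087 − 163.166 = +0.000087°.
N–S: 0.000224° × 111000 m/° = 24.864 m.
East–west at this latitude: 0.000087° × 111000 × cos 67.609° ≈ 0.000087 × 42282.7 = 3.67859 m.
Combined displacement = (24.864² + 3.67859²)^½ ≈ 25.1346 m.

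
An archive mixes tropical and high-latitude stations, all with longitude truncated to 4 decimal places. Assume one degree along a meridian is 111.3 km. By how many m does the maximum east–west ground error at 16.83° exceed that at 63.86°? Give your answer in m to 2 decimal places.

Truncating at 4 decimal places can drop up to a full unit in the last place, so the longitude may be off by as much as 0.0001°.
At 16.83°: 0.0001° × 111300 × cos 16.83° = 0.0001 × 111300 × 0.9572 ≈ 10.653 m.
At 63.86°: 0.0001° × 111300 × cos 63.86° = 0.0001 × 111300 × 0.4406 ≈ 4.9035 m.
So the lower-latitude error exceeds the higher by 10.653 − 4.9035 = 5.7498 m.

5.75 m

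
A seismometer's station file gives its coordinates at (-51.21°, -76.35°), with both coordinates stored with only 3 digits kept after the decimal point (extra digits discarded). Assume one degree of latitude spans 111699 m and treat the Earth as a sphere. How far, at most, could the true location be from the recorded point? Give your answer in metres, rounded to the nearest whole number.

Truncating at 3 decimal places can drop up to a full unit in the last place, so each coordinate may be off by as much as 0.001°.
N–S: 0.001° × 111699 m/° = 111.699 m.
E–W at 51.21°: 0.001° × 111699 × cos 51.21° = 0.001 × 111699 × 0.6265 ≈ 69.9758 m.
The two errors are perpendicular, so the maximum displacement is √(111.699² + 69.9758²) ≈ 131.808 m.

132 metres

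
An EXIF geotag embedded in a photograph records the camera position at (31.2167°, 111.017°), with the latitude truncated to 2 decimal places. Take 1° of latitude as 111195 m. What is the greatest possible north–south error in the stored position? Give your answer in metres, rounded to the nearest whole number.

Truncating at 2 decimal places can drop up to a full unit in the last place, so the latitude may be off by as much as 0.01°.
Along the meridian that is 0.01° × 111195 m/° = 1111.95 m.

1112 metres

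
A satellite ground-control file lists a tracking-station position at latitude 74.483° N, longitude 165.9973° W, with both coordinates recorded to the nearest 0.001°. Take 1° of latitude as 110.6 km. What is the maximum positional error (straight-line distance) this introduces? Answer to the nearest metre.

Rounding to 3 decimal places leaves each coordinate within ±0.0005° of the true value.
Latitude error → 0.0005 × 110600 = 55.3 m along the meridian.
Longitude error → 0.0005 × 110600 × cos 74.483° = 0.0005 × 110600 × 0.2675 ≈ 14.7941 m.
Worst case both components are at the extreme and orthogonal: √(55.3² + 14.7941²) ≈ 57.2447 m.

57 metres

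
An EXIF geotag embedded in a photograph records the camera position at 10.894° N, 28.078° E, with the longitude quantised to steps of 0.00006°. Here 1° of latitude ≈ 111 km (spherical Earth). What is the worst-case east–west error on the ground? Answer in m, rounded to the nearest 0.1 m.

3.3 m

With a 0.00006° grid the true value lies within half a step, ±0.00006°/2 = ±3e-05°, of the stored one.
Parallels shrink by cos φ, so at 10.894° a degree of longitude is 111000 × 0.9820 ≈ 109000 m.
So at most 3e-05° × 109000 ≈ 3.26999 m east–west.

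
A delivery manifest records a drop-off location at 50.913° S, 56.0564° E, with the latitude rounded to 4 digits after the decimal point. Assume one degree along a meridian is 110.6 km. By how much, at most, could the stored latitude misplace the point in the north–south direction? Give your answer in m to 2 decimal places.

5.53 m

Rounding to 4 decimal places leaves the latitude within ±5e-05° of the true value.
So the N–S error is at most 5e-05 × 110600 = 5.53 m.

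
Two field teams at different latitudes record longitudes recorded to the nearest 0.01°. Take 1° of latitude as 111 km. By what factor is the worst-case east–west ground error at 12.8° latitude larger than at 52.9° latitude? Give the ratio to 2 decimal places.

1.62

Rounding to 2 decimal places leaves the longitude within ±0.005° of the true value.
At 12.8°: 0.005° × 111000 × cos 12.8° = 0.005 × 111000 × 0.9751 ≈ 541.21 m.
At 52.9°: 0.005° × 111000 × cos 52.9° = 0.005 × 111000 × 0.6032 ≈ 334.78 m.
The ratio reduces to cos 12.8° / cos 52.9° = 0.9751/0.6032 ≈ 1.6166.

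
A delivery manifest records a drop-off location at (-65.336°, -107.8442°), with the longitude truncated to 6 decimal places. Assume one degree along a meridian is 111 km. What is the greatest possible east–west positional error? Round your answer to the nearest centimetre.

5 centimetres

Truncating at 6 decimal places can drop up to a full unit in the last place, so the longitude may be off by as much as 1e-06°.
Parallels shrink by cos φ, so at 65.336° a degree of longitude is 111000 × 0.4173 ≈ 46319.9 m.
Maximum E–W displacement: 1e-06 × 46319.9 = 0.0463199 m.
That is 0.0463199 m = 4.632 cm.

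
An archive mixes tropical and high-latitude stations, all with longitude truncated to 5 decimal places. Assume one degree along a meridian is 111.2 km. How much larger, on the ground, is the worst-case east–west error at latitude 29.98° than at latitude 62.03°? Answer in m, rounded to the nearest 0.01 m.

0.44 m

Truncating at 5 decimal places can drop up to a full unit in the last place, so the longitude may be off by as much as 1e-05°.
Error at 29.98° = 1e-05° × 111200 × cos 29.98° ≈ 1.112 × 0.8662 = 0.96321 m.
At 62.03°: 1e-05° × 111200 × cos 62.03° = 1e-05 × 111200 × 0.4690 ≈ 0.52154 m.
Difference: 0.96321 − 0.52154 = 0.44168 m.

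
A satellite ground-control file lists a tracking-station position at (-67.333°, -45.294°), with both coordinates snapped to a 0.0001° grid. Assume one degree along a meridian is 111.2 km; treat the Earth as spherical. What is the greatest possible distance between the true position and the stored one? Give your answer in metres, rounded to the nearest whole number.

With a 0.0001° grid the true value lies within half a step, ±0.0001°/2 = ±5e-05°, of the stored one.
North–south component: 5e-05° × 111200 = 5.56 m.
Longitude error → 5e-05 × 111200 × cos 67.333° = 5e-05 × 111200 × 0.3854 ≈ 2.14268 m.
Combining orthogonally: (5.56² + 2.14268²)^½ ≈ 5.95858 m.

6 metres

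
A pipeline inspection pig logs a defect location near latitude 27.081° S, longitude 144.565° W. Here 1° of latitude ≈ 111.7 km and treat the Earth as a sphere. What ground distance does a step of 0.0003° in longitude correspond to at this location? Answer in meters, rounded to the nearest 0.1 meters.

At 27.081° a degree of longitude is 111700 × cos 27.081° ≈ 99453.6 m, so 0.0003° corresponds to 29.8361 m.

29.8 meters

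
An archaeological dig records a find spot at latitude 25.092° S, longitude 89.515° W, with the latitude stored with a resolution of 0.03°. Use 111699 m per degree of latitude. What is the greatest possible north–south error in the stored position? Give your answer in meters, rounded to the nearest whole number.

1675 meters

With a 0.03° grid the true value lies within half a step, ±0.03°/2 = ±0.015°, of the stored one.
North–south distance: 0.015° × 111699 m/° = 1675.48 m.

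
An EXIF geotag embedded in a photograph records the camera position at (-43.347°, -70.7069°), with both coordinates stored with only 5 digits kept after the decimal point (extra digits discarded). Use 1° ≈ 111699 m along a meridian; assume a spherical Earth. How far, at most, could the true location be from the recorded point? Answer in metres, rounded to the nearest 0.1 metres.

Truncating at 5 decimal places can drop up to a full unit in the last place, so each coordinate may be off by as much as 1e-05°.
Latitude error → 1e-05 × 111699 = 1.11699 m along the meridian.
E–W at 43.347°: 1e-05° × 111699 × cos 43.347° = 1e-05 × 111699 × 0.7272 ≈ 0.812286 m.
Combining orthogonally: (1.11699² + 0.812286²)^½ ≈ 1.38111 m.

1.4 metres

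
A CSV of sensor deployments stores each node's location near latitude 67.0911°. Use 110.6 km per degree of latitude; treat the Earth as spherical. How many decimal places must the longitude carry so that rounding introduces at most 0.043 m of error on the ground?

6 decimal places

At 67.0911° one degree of longitude covers 110600 × cos 67.0911° ≈ 110600 × 0.3893 ≈ 43052.9 m.
N decimal places → at most half a unit in the last place, 0.5 × 10⁻ᴺ° = 43052.9/2 × 10⁻ᴺ m.
Need 0.5 × 43052.9 × 10⁻ᴺ ≤ 0.043 → 10⁻ᴺ ≤ 1.998e-06, so N ≥ 5.70.
N = 5 would give 0.215 m (too coarse); N = 6 gives 0.0215 m ≤ 0.043 m.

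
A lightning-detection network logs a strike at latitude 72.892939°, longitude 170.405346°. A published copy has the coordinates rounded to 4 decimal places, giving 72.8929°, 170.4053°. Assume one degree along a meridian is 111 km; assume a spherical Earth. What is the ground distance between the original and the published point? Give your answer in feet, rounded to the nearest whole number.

15 feet

The latitude changed by +0.000039° and the longitude by +0.000046°.
N–S: 0.000039° × 111000 m/° = 4.329 m.
East–west at this latitude: 0.000046° × 111000 × cos 72.8929° ≈ 0.000046 × 32651.6 = 1.50197 m.
Hypotenuse of the two orthogonal shifts: √(4.329² + 1.50197²) = 4.58216 m.
Converting: 4.58216 m × 3.2808 ft/m ≈ 15.033 ft.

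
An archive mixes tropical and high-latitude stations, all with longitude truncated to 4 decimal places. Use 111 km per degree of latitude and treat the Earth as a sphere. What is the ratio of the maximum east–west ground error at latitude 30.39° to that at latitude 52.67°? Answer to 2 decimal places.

1.42

Truncating at 4 decimal places can drop up to a full unit in the last place, so the longitude may be off by as much as 0.0001°.
Error at 30.39° = 0.0001° × 111000 × cos 30.39° ≈ 11.1 × 0.8626 = 9.5749 m.
At 52.67°: 0.0001° × 111000 × cos 52.67° = 0.0001 × 111000 × 0.6064 ≈ 6.7311 m.
Ratio: 9.5749 / 6.7311 = cos 30.39° / cos 52.67° ≈ 1.4225.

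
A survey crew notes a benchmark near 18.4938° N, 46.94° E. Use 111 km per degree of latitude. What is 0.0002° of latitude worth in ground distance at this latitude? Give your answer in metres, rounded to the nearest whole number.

22 metres

Along a meridian 0.0002° is 0.0002 × 111000 = 22.2 m.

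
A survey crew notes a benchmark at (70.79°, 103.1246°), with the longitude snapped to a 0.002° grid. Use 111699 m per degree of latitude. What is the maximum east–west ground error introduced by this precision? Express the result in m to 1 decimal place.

With a 0.002° grid the true value lies within half a step, ±0.002°/2 = ±0.001°, of the stored one.
Parallels shrink by cos φ, so at 70.79° a degree of longitude is 111699 × 0.3290 ≈ 36752.5 m.
So at most 0.001° × 36752.5 ≈ 36.7525 m east–west.

36.8 m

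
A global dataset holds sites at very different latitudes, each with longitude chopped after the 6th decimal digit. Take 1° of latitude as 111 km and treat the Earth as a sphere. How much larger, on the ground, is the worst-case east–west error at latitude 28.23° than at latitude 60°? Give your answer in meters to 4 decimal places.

Truncating at 6 decimal places can drop up to a full unit in the last place, so the longitude may be off by as much as 1e-06°.
Error at 28.23° = 1e-06° × 111000 × cos 28.23° ≈ 0.111 × 0.8811 = 0.097797 m.
Error at 60° = 1e-06° × 111000 × cos 60° ≈ 0.111 × 0.5000 = 0.0555 m.
Difference: 0.097797 − 0.0555 = 0.042297 m.

0.0423 meters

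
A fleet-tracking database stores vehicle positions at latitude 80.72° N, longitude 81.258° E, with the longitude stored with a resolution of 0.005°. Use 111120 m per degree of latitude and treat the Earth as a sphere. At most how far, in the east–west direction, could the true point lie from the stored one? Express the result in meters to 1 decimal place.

With a 0.005° grid the true value lies within half a step, ±0.005°/2 = ±0.0025°, of the stored one.
At latitude 80.72° a degree of longitude spans 111120 m × cos 80.72° = 111120 × 0.1613 ≈ 17919.1 m.
So at most 0.0025° × 17919.1 ≈ 44.7978 m east–west.

44.8 meters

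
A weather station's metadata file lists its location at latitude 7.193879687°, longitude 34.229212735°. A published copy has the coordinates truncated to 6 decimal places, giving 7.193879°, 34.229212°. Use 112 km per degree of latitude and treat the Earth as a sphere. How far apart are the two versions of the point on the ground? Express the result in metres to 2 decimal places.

Δlat = 7.193879687 − 7.193879 = +0.000000687°; Δlon = 34.229212735 − 34.229212 = +0.000000735°.
North–south shift: 0.000000687 × 112000 = 0.076944 m.
E–W at 7.19388°: 0.000000735° × 112000 × cos 7.19388° = 0.000000735 × 112000 × 0.9921 ≈ 0.081672 m.
Distance: √(0.076944² + 0.081672²) ≈ 0.112208 m.

0.11 metres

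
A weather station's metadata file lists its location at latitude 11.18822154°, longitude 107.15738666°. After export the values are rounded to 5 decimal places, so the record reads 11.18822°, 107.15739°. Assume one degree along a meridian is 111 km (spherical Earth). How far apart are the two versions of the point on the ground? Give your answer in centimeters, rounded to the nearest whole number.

The latitude changed by +0.00000154° and the longitude by -0.00000334°.
N–S: 0.00000154° × 111000 m/° = 0.17094 m.
E–W at 11.1882°: -0.00000334° × 111000 × cos 11.1882° = -0.00000334 × 111000 × 0.9810 ≈ -0.363694 m.
Hypotenuse of the two orthogonal shifts: √(0.17094² + 0.363694²) = 0.401863 m.
That is 0.401863 m = 40.186 cm.

40 centimeters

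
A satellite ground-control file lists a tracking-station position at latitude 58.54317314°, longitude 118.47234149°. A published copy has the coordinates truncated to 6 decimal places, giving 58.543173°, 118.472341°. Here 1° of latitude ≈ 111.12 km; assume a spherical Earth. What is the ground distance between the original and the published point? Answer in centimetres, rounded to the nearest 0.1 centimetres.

3.2 centimetres

The latitude changed by +0.00000014° and the longitude by +0.00000049°.
N–S: 0.00000014° × 111120 m/° = 0.0155568 m.
E–W at 58.5432°: 0.00000049° × 111120 × cos 58.5432° = 0.00000049 × 111120 × 0.5219 ≈ 0.0284144 m.
Combined displacement = (0.0155568² + 0.0284144²)^½ ≈ 0.0323943 m.
That is 0.0323943 m = 3.2394 cm.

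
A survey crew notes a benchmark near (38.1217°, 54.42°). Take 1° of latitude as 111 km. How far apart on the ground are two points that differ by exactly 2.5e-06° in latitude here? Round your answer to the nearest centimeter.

Along a meridian 2.5e-06° is 2.5e-06 × 111000 = 0.2775 m.
That is 0.2775 m = 27.75 cm.

28 centimeters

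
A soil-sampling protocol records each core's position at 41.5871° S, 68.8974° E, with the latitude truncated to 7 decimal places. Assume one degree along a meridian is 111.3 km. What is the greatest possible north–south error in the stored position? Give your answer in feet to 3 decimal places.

0.037 feet

Truncating at 7 decimal places can drop up to a full unit in the last place, so the latitude may be off by as much as 1e-07°.
Along the meridian that is 1e-07° × 111300 m/° = 0.01113 m.
In feet: 0.01113 m ÷ 0.3048 ≈ 0.036516 ft.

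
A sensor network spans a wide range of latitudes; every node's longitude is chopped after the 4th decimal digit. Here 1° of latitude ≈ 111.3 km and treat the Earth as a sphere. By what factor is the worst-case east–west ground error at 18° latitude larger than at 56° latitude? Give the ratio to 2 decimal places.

1.70

Truncating at 4 decimal places can drop up to a full unit in the last place, so the longitude may be off by as much as 0.0001°.
At 18°: 0.0001° × 111300 × cos 18° = 0.0001 × 111300 × 0.9511 ≈ 10.585 m.
Error at 56° = 0.0001° × 111300 × cos 56° ≈ 11.13 × 0.5592 = 6.2238 m.
The ratio reduces to cos 18° / cos 56° = 0.9511/0.5592 ≈ 1.7008.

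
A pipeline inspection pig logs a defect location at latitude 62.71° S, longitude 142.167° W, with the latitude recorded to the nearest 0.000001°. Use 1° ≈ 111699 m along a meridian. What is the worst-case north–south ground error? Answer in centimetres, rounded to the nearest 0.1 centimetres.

Rounding to 6 decimal places leaves the latitude within ±5e-07° of the true value.
Along the meridian that is 5e-07° × 111699 m/° = 0.0558495 m.
That is 0.0558495 m = 5.5849 cm.

5.6 centimetres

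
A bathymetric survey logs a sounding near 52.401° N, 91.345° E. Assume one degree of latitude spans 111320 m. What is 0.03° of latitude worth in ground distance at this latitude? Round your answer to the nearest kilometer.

0.03° × 111320 m/° = 3339.6 m.
That is 3339.6 m = 3.3396 km.

3 kilometers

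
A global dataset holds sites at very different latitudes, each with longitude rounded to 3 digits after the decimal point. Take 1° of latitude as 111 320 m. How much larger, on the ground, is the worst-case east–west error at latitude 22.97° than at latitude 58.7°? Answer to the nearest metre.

22 metres

Rounding to 3 decimal places leaves the longitude within ±0.0005° of the true value.
Error at 22.97° = 0.0005° × 111320 × cos 22.97° ≈ 55.66 × 0.9207 = 51.247 m.
At 58.7°: 0.0005° × 111320 × cos 58.7° = 0.0005 × 111320 × 0.5195 ≈ 28.916 m.
Difference: 51.247 − 28.916 = 22.33 m.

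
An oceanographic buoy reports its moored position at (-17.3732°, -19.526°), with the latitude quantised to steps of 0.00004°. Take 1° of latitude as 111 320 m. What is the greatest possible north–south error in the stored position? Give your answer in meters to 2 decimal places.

With a 0.00004° grid the true value lies within half a step, ±0.00004°/2 = ±2e-05°, of the stored one.
North–south distance: 2e-05° × 111320 m/° = 2.2264 m.

2.23 meters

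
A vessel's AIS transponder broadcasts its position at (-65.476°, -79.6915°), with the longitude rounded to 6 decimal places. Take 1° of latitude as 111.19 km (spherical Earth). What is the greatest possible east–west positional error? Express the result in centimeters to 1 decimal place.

2.3 centimeters

Rounding to 6 decimal places leaves the longitude within ±5e-07° of the true value.
At latitude 65.476° a degree of longitude spans 111190 m × cos 65.476° = 111190 × 0.4151 ≈ 46152.1 m.
Maximum E–W displacement: 5e-07 × 46152.1 = 0.0230761 m.
That is 0.0230761 m = 2.3076 cm.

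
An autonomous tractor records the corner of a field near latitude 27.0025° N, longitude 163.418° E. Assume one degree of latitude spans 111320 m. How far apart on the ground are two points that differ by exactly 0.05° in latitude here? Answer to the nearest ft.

18261 ft

0.05° × 111320 m/° = 5566 m.
Converting: 5566 m × 3.2808 ft/m ≈ 18261 ft.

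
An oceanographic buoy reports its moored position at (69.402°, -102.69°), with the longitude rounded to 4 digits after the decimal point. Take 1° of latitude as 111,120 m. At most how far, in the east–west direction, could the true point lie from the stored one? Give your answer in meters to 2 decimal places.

Rounding to 4 decimal places leaves the longitude within ±5e-05° of the true value.
At latitude 69.402° a degree of longitude spans 111120 m × cos 69.402° = 111120 × 0.3518 ≈ 39093 m.
East–west error: 5e-05° × 39093 m/° ≈ 1.95465 m.

1.95 meters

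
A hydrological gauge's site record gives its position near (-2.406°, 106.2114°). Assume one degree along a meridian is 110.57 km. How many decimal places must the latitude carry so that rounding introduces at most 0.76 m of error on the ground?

5

One degree of latitude covers 110570 m.
Rounding to N decimal places gives at most 0.5 × 10⁻ᴺ degrees of error, i.e. 0.5 × 10⁻ᴺ × 110570 m.
Need 0.5 × 110570 × 10⁻ᴺ ≤ 0.76 → 10⁻ᴺ ≤ 1.375e-05, so N ≥ 4.86.
At 4 places the error can reach 5.53 m, but 5 places keeps it to 0.553 m.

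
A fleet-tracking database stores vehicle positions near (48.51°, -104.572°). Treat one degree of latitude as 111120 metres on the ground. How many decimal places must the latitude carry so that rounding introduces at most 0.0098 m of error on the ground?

7 decimal places

One degree of latitude covers 111120 m.
Rounding to N decimal places gives at most 0.5 × 10⁻ᴺ degrees of error, i.e. 0.5 × 10⁻ᴺ × 111120 m.
Need 0.5 × 111120 × 10⁻ᴺ ≤ 0.0098 → 10⁻ᴺ ≤ 1.764e-07, so N ≥ 6.75.
N = 6 would give 0.0556 m (too coarse); N = 7 gives 0.00556 m ≤ 0.0098 m.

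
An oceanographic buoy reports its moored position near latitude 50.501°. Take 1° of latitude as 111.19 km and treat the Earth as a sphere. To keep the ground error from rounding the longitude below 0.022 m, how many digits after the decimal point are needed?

7 decimal places

At 50.501° one degree of longitude covers 111190 × cos 50.501° ≈ 111190 × 0.6361 ≈ 70724 m.
Rounding to N decimal places gives at most 0.5 × 10⁻ᴺ degrees of error, i.e. 0.5 × 10⁻ᴺ × 70724 m.
Setting 35362 × 10⁻ᴺ ≤ 0.022 gives 10ᴺ ≥ 1.607e+06, i.e. N ≥ 6.21.
N = 6 would give 0.0354 m (too coarse); N = 7 gives 0.00354 m ≤ 0.022 m.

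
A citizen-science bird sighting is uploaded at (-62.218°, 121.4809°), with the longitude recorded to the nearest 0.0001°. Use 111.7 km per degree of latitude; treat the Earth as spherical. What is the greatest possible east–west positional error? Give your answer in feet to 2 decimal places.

8.54 feet

Rounding to 4 decimal places leaves the longitude within ±5e-05° of the true value.
At latitude 62.218° a degree of longitude spans 111700 m × cos 62.218° = 111700 × 0.4661 ≈ 52064.3 m.
So at most 5e-05° × 52064.3 ≈ 2.60322 m east–west.
Converting: 2.60322 m × 3.2808 ft/m ≈ 8.5407 ft.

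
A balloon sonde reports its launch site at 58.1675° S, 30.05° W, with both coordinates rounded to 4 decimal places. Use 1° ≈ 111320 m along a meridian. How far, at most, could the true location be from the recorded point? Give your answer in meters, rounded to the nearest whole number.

6 meters

Rounding to 4 decimal places leaves each coordinate within ±5e-05° of the true value.
N–S: 5e-05° × 111320 m/° = 5.566 m.
Longitude error → 5e-05 × 111320 × cos 58.1675° = 5e-05 × 111320 × 0.5274 ≈ 2.93572 m.
The two errors are perpendicular, so the maximum displacement is √(5.566² + 2.93572²) ≈ 6.29276 m.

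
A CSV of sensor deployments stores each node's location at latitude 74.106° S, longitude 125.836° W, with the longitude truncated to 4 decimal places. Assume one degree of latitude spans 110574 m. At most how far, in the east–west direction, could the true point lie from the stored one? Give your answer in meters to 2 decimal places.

3.03 meters

Truncating at 4 decimal places can drop up to a full unit in the last place, so the longitude may be off by as much as 0.0001°.
Parallels shrink by cos φ, so at 74.106° a degree of longitude is 110574 × 0.2739 ≈ 30281.6 m.
So at most 0.0001° × 30281.6 ≈ 3.02816 m east–west.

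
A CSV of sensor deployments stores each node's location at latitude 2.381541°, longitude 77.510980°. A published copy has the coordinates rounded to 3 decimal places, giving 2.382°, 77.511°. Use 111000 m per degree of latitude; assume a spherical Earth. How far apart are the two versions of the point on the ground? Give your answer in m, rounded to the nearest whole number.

The latitude changed by -0.000459° and the longitude by -0.000020°.
North–south shift: -0.000459 × 111000 = -50.949 m.
E–W at 2.382°: -0.000020° × 111000 × cos 2.382° = -0.000020 × 111000 × 0.9991 ≈ -2.21808 m.
Combined displacement = (50.949² + 2.21808²)^½ ≈ 50.9973 m.

51 m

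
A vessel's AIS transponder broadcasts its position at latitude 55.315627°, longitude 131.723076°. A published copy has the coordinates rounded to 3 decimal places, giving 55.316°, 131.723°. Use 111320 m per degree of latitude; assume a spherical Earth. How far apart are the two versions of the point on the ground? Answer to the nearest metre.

42 metres

The latitude changed by -0.000373° and the longitude by +0.000076°.
North–south shift: -0.000373 × 111320 = -41.5224 m.
E–W at 55.316°: 0.000076° × 111320 × cos 55.316° = 0.000076 × 111320 × 0.5690 ≈ 4.81434 m.
Hypotenuse of the two orthogonal shifts: √(41.5224² + 4.81434²) = 41.8005 m.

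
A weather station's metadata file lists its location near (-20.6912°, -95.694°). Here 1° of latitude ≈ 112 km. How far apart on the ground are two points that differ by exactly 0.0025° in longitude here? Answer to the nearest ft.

859 ft

0.0025° of longitude at 20.6912° is 0.0025 × 112000 × cos 20.6912° ≈ 0.0025 × 104776 = 261.94 m.
Converting: 261.94 m × 3.2808 ft/m ≈ 859.38 ft.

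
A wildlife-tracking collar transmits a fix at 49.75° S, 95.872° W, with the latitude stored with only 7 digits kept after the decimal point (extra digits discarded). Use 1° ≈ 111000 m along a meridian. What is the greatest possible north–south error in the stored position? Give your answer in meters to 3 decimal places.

0.011 meters

Truncating at 7 decimal places can drop up to a full unit in the last place, so the latitude may be off by as much as 1e-07°.
Along the meridian that is 1e-07° × 111000 m/° = 0.0111 m.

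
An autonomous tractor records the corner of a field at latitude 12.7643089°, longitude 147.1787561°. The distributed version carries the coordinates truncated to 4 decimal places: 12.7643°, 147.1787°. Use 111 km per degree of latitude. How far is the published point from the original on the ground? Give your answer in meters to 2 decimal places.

The latitude changed by +0.0000089° and the longitude by +0.0000561°.
North–south shift: 0.0000089 × 111000 = 0.9879 m.
E–W at 12.7643°: 0.0000561° × 111000 × cos 12.7643° = 0.0000561 × 111000 × 0.9753 ≈ 6.07321 m.
Combined displacement = (0.9879² + 6.07321²)^½ ≈ 6.15303 m.

6.15 meters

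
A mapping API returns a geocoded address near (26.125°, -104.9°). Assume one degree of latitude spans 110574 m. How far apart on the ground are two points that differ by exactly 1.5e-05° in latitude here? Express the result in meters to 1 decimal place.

1.7 meters

1.5e-05° × 110574 m/° = 1.65861 m.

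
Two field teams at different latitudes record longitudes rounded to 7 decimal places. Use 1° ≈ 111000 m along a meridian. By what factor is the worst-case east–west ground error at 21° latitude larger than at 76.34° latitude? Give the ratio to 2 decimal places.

3.95

Rounding to 7 decimal places leaves the longitude within ±5e-08° of the true value.
At 21°: 5e-08° × 111000 × cos 21° = 5e-08 × 111000 × 0.9336 ≈ 0.0051814 m.
At 76.34°: 5e-08° × 111000 × cos 76.34° = 5e-08 × 111000 × 0.2362 ≈ 0.0013107 m.
The ratio reduces to cos 21° / cos 76.34° = 0.9336/0.2362 ≈ 3.9532.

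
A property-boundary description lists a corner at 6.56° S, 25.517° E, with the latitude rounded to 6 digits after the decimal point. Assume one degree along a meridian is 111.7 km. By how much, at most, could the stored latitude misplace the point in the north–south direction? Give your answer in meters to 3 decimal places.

0.056 meters

Rounding to 6 decimal places leaves the latitude within ±5e-07° of the true value.
Along the meridian that is 5e-07° × 111700 m/° = 0.05585 m.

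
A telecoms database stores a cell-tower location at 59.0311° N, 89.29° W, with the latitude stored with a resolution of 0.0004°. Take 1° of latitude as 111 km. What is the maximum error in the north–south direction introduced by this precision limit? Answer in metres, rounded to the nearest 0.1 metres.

22.2 metres

With a 0.0004° grid the true value lies within half a step, ±0.0004°/2 = ±0.0002°, of the stored one.
Along the meridian that is 0.0002° × 111000 m/° = 22.2 m.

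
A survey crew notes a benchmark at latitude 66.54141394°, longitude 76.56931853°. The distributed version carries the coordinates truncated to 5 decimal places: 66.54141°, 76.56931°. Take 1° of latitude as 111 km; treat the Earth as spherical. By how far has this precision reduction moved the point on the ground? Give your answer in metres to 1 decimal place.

Δlat = 66.54141394 − 66.54141 = +0.00000394°; Δlon = 76.56931853 − 76.56931 = +0.00000853°.
North–south shift: 0.00000394 × 111000 = 0.43734 m.
East–west at this latitude: 0.00000853° × 111000 × cos 66.5414° ≈ 0.00000853 × 44187.6 = 0.37692 m.
Hypotenuse of the two orthogonal shifts: √(0.43734² + 0.37692²) = 0.577352 m.

0.6 metres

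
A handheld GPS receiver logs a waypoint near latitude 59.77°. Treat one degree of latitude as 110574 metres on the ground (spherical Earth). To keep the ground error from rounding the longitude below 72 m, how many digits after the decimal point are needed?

At 59.77° one degree of longitude covers 110574 × cos 59.77° ≈ 110574 × 0.5035 ≈ 55671 m.
N decimal places → at most half a unit in the last place, 0.5 × 10⁻ᴺ° = 55671/2 × 10⁻ᴺ m.
Setting 27835.5 × 10⁻ᴺ ≤ 72 gives 10ᴺ ≥ 386.6, i.e. N ≥ 2.59.
At 2 places the error can reach 278 m, but 3 places keeps it to 27.8 m.

3 decimal places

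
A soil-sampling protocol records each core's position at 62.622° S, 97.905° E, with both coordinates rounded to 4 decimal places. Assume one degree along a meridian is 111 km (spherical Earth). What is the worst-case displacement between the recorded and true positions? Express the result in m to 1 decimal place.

Rounding to 4 decimal places leaves each coordinate within ±5e-05° of the true value.
North–south component: 5e-05° × 111000 = 5.55 m.
East–west component at 62.622°: 5e-05° × 111000 × cos 62.622° ≈ 5e-05 × 51044.3 ≈ 2.55222 m.
The two errors are perpendicular, so the maximum displacement is √(5.55² + 2.55222²) ≈ 6.10871 m.

6.1 m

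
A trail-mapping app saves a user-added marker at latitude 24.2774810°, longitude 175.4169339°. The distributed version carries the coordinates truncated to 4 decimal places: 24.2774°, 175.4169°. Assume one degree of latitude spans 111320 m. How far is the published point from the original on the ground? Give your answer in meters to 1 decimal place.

Δlat = 24.2774810 − 24.2774 = +0.0000810°; Δlon = 175.4169339 − 175.4169 = +0.0000339°.
North–south shift: 0.0000810 × 111320 = 9.01692 m.
E–W at 24.2774°: 0.0000339° × 111320 × cos 24.2774° = 0.0000339 × 111320 × 0.9116 ≈ 3.44002 m.
Distance: √(9.01692² + 3.44002²) ≈ 9.65083 m.

9.7 meters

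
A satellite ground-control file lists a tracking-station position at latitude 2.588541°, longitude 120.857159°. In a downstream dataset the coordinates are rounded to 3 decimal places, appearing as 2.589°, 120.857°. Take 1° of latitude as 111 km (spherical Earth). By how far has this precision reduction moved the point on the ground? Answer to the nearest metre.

Δlat = 2.588541 − 2.589 = -0.000459°; Δlon = 120.857159 − 120.857 = +0.000159°.
North–south shift: -0.000459 × 111000 = -50.949 m.
E–W at 2.589°: 0.000159° × 111000 × cos 2.589° = 0.000159 × 111000 × 0.9990 ≈ 17.631 m.
Distance: √(50.949² + 17.631²) ≈ 53.9134 m.

54 metres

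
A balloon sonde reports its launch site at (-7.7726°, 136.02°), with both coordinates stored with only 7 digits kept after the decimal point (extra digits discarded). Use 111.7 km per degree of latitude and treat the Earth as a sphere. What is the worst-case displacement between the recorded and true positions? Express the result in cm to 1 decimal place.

1.6 cm

Truncating at 7 decimal places can drop up to a full unit in the last place, so each coordinate may be off by as much as 1e-07°.
North–south component: 1e-07° × 111700 = 0.01117 m.
Longitude error → 1e-07 × 111700 × cos 7.7726° = 1e-07 × 111700 × 0.9908 ≈ 0.0110674 m.
The two errors are perpendicular, so the maximum displacement is √(0.01117² + 0.0110674²) ≈ 0.0157244 m.
That is 0.0157244 m = 1.5724 cm.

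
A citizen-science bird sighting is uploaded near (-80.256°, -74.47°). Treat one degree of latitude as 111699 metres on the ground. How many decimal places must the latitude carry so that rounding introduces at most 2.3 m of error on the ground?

One degree of latitude covers 111699 m.
With N decimal places the half-ulp bound is 0.5·10⁻ᴺ°, or 0.5·10⁻ᴺ × 111699 m on the ground.
Setting 55849.5 × 10⁻ᴺ ≤ 2.3 gives 10ᴺ ≥ 2.428e+04, i.e. N ≥ 4.39.
At 4 places the error can reach 5.58 m, but 5 places keeps it to 0.558 m.

5 decimal places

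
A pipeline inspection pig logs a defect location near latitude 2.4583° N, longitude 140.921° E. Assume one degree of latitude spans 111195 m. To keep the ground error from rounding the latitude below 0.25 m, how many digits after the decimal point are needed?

6

One degree of latitude covers 111195 m.
With N decimal places the half-ulp bound is 0.5·10⁻ᴺ°, or 0.5·10⁻ᴺ × 111195 m on the ground.
Need 0.5 × 111195 × 10⁻ᴺ ≤ 0.25 → 10⁻ᴺ ≤ 4.497e-06, so N ≥ 5.35.
So 6 decimal places suffice (0.0556 m); 5 would allow up to 0.556 m.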